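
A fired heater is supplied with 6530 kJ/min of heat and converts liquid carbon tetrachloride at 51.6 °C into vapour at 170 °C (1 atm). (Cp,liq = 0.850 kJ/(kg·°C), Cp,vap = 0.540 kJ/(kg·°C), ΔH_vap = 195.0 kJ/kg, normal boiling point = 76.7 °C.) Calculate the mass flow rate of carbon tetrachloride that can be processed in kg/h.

Δh = 0.850×(76.7−51.6) + 195.0 + 0.540×(170−76.7) = 266.72 kJ/kg
Q = 6530 kJ/min = 108.83 kJ/s = 391800 kJ/h
ṁ = Q/Δh = 391800 / 266.72 = 1469 kg/h

ṁ = 1470 kg/h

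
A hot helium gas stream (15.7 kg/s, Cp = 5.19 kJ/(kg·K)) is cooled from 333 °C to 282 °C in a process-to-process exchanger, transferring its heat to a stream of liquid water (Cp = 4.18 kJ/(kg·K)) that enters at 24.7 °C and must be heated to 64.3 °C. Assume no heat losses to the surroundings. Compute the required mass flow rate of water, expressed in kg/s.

Heat released by hot stream: Q = 15.7 × 5.19 × (333 − 282) = 4155.6 kJ/s
Energy balance on cold side (adiabatic exchanger): Q = ṁ_c·Cp_c·(T_c,out − T_c,in)
ṁ_c = 4155.6 / [4.18 × (64.3 − 24.7)] = 25.105 kg/s

ṁ_c = 25.1 kg/s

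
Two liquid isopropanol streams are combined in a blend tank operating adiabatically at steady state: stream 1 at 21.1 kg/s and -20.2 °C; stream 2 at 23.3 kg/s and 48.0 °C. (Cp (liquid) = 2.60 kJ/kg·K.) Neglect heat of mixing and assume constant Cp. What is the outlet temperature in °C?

T_out = 15.6 °C

No heat crosses the boundary, so H_out = H_in.
T_out = Σ ṁᵢCp,ᵢTᵢ / Σ ṁᵢCp,ᵢ
      = 1799.7 / 115.44 = 15.59 °C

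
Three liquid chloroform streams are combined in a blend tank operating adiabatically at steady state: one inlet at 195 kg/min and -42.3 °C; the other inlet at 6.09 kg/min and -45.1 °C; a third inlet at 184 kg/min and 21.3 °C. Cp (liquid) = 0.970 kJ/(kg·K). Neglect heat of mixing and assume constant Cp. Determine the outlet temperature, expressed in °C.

T_out = -12.0 °C

Adiabatic, steady state ⇒ Σ ṁᵢCp,ᵢ(T_out − Tᵢ) = 0
T_out = Σ ṁᵢCp,ᵢTᵢ / Σ ṁᵢCp,ᵢ
      = -4465.8 / 373.54 = -11.956 °C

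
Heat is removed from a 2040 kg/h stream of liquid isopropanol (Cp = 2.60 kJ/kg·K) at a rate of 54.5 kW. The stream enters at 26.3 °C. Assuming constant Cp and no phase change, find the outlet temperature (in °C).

Q = 54.5 kW = 196200 kJ/h
ΔT = Q/(ṁ·Cp) = 196200/(2040×2.60) = 36.991 K
T_out = 26.3 − 36.991 = -10.691 °C

T_out = -10.7 °C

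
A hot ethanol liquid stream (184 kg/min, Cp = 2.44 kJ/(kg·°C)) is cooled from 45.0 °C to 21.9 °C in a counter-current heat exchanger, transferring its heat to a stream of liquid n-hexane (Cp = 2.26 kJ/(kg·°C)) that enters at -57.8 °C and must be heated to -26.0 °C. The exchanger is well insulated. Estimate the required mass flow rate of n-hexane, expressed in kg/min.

Heat released by hot stream: Q = 184 × 2.44 × (45.0 − 21.9) = 10371 kJ/min
Energy balance on cold side (adiabatic exchanger): Q = ṁ_c·Cp_c·(T_c,out − T_c,in)
ṁ_c = 10371 / [2.26 × (-26.0 − -57.8)] = 144.31 kg/min

ṁ_c = 144 kg/min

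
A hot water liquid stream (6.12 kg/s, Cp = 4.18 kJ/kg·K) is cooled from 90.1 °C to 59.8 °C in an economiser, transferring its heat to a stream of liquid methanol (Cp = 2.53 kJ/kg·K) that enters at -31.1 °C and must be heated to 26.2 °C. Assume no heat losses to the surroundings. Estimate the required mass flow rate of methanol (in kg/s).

Heat released by hot stream: Q = 6.12 × 4.18 × (90.1 − 59.8) = 775.12 kJ/s
Energy balance on cold side (adiabatic exchanger): Q = ṁ_c·Cp_c·(T_c,out − T_c,in)
ṁ_c = 775.12 / [2.53 × (26.2 − -31.1)] = 5.3468 kg/s

ṁ_c = 5.35 kg/s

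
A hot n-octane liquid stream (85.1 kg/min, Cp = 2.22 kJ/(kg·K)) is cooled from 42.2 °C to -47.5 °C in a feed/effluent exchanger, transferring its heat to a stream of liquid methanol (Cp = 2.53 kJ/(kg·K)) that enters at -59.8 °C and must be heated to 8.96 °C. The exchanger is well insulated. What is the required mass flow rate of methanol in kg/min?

Heat released by hot stream: Q = 85.1 × 2.22 × (42.2 − -47.5) = 16946 kJ/min
Energy balance on cold side (adiabatic exchanger): Q = ṁ_c·Cp_c·(T_c,out − T_c,in)
ṁ_c = 16946 / [2.53 × (8.96 − -59.8)] = 97.413 kg/min

ṁ_c = 97.4 kg/min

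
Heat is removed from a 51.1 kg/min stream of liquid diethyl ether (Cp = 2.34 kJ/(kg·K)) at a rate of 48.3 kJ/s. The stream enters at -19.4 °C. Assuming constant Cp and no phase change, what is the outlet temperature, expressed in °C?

Q = 48.3 kJ/s = 2898 kJ/min
ΔT = Q/(ṁ·Cp) = 2898/(51.1×2.34) = 24.236 K
T_out = -19.4 − 24.236 = -43.636 °C

T_out = -43.6 °C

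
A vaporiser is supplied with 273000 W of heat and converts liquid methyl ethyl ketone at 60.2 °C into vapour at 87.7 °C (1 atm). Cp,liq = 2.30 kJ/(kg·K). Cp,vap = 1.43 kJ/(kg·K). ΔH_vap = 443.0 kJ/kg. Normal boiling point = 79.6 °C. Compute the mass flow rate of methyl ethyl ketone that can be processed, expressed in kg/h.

ṁ = 1970 kg/h

Δh = 2.30×(79.6−60.2) + 443.0 + 1.43×(87.7−79.6) = 499.2 kJ/kg
Q = 273000 W = 273 kJ/s = 982800 kJ/h
ṁ = Q/Δh = 982800 / 499.2 = 1968.7 kg/h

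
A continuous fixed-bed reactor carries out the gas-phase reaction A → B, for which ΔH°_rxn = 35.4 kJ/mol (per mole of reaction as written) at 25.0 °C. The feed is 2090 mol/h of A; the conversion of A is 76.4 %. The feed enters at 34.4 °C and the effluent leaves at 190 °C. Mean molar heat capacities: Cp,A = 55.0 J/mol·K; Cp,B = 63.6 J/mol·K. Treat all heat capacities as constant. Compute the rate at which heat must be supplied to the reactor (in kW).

Q_in = 21.3 kW

Extent of reaction ξ = 0.764 × 2090 = 1596.8 mol/h
Reaction term: ξ·ΔH°_rxn = 1596.8 × 35.4 = 56525 kJ/h
Sensible, feed 34.4→25 °C: -1080.5 kJ/h
Outlet flows (mol/h): A 493.24, B 1596.8
Sensible, products 25→190 °C: 21233 kJ/h
Q = ΔH = 76677 kJ/h = 21.299 kW
Heat supplied = 21.299 kW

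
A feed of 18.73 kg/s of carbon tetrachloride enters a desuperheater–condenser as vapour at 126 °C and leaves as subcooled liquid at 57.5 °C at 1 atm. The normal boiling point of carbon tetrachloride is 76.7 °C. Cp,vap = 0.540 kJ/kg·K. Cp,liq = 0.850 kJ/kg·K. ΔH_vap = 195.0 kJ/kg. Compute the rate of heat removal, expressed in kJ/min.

vapour 126→76.7 °C: -26.622 kJ/kg
condensation at 76.7 °C: -195 kJ/kg
liquid 76.7→57.5 °C: -16.32 kJ/kg
Δh = -26.622 + -195 + -16.32 = -237.94 kJ/kg
Q = ṁ·Δh = 18.73 kg/s × -237.94 kJ/kg = -4456.7 kJ/s
|Q| = 4456.7 kW = 267400 kJ/min

Q_c = 267000 kJ/min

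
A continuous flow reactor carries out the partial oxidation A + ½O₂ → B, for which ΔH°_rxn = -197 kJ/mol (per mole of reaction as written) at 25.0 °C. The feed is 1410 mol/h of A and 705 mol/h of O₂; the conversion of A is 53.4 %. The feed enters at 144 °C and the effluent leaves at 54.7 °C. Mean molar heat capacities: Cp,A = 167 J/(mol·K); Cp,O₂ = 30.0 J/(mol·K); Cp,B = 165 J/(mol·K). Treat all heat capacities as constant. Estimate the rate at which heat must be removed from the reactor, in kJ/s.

Q_out = 47.7 kJ/s

Extent of reaction ξ = 0.534 × 1410 = 752.94 mol/h
Reaction term: ξ·ΔH°_rxn = 752.94 × -197 = -148330 kJ/h
Sensible, feed 144→25 °C: -30538 kJ/h
Outlet flows (mol/h): A 657.06, O₂ 328.53, B 752.94
Sensible, products 25→54.7 °C: 7241.5 kJ/h
Q = ΔH = -171630 kJ/h = -47.674 kW
Heat removed = 47.674 kJ/s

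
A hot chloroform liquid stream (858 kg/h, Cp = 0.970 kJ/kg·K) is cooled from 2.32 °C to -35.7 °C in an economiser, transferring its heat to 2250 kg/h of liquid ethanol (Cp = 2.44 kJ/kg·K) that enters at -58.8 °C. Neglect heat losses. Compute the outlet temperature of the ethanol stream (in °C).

Heat released by hot stream: Q = 858 × 0.970 × (2.32 − -35.7) = 31643 kJ/h
Energy balance on cold side (adiabatic exchanger): Q = ṁ_c·Cp_c·(T_c,out − T_c,in)
T_c,out = -58.8 + 31643/(2250 × 2.44) = -53.036 °C

T_c,out = -53.0 °C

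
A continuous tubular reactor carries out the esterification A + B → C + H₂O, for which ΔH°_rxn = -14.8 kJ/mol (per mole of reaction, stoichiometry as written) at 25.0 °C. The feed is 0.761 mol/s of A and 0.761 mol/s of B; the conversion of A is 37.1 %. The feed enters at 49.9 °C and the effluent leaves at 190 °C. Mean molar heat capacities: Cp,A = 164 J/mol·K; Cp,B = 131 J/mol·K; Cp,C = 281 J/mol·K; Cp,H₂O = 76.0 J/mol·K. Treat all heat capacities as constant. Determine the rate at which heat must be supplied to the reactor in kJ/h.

Extent of reaction ξ = 0.371 × 0.761 = 0.28233 mol/s
Reaction term: ξ·ΔH°_rxn = 0.28233 × -14.8 = -4.1785 kJ/s
Sensible, feed 49.9→25 °C: -5.5899 kJ/s
Outlet flows (mol/s): A 0.47867, B 0.47867, C 0.28233, H₂O 0.28233
Sensible, products 25→190 °C: 39.93 kJ/s
Q = ΔH = 30.161 kJ/s = 30.161 kW
Heat supplied = 108580 kJ/h

Q_in = 109000 kJ/h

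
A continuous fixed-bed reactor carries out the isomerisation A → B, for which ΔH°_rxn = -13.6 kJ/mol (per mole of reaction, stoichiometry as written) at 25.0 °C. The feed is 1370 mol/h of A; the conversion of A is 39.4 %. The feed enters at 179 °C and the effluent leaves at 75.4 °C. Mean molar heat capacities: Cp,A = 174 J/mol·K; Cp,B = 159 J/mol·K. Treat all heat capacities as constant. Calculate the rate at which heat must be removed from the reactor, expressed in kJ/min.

Extent of reaction ξ = 0.394 × 1370 = 539.78 mol/h
Reaction term: ξ·ΔH°_rxn = 539.78 × -13.6 = -7341 kJ/h
Sensible, feed 179→25 °C: -36711 kJ/h
Outlet flows (mol/h): A 830.22, B 539.78
Sensible, products 25→75.4 °C: 11606 kJ/h
Q = ΔH = -32445 kJ/h = -9.0126 kW
Heat removed = 540.75 kJ/min

Q_out = 541 kJ/min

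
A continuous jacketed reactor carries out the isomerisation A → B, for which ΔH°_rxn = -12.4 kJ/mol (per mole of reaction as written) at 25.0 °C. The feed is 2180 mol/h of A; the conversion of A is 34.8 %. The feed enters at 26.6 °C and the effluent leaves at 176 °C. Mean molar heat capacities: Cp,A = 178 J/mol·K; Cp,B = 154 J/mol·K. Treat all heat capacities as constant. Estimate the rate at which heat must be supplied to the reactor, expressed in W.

Extent of reaction ξ = 0.348 × 2180 = 758.64 mol/h
Reaction term: ξ·ΔH°_rxn = 758.64 × -12.4 = -9407.1 kJ/h
Sensible, feed 26.6→25 °C: -620.86 kJ/h
Outlet flows (mol/h): A 1421.4, B 758.64
Sensible, products 25→176 °C: 55845 kJ/h
Q = ΔH = 45817 kJ/h = 12.727 kW
Heat supplied = 12727 W

Q_in = 12700 W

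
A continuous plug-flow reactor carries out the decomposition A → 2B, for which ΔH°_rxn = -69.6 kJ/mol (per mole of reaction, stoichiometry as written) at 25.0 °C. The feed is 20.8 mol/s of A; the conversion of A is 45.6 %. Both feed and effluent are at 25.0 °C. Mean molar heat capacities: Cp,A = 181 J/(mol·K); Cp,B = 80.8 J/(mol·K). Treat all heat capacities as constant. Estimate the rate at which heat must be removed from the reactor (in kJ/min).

Extent of reaction ξ = 0.456 × 20.8 = 9.4848 mol/s
Reaction term: ξ·ΔH°_rxn = 9.4848 × -69.6 = -660.14 kJ/s
Q = ΔH = -660.14 kJ/s = -660.14 kW
Heat removed = 39609 kJ/min

Q_out = 39600 kJ/min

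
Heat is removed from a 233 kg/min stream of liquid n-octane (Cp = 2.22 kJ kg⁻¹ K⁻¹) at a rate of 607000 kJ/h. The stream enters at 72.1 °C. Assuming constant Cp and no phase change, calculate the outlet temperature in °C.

Q = 607000 kJ/h = 10117 kJ/min
ΔT = Q/(ṁ·Cp) = 10117/(233×2.22) = 19.558 K
T_out = 72.1 − 19.558 = 52.542 °C

T_out = 52.5 °C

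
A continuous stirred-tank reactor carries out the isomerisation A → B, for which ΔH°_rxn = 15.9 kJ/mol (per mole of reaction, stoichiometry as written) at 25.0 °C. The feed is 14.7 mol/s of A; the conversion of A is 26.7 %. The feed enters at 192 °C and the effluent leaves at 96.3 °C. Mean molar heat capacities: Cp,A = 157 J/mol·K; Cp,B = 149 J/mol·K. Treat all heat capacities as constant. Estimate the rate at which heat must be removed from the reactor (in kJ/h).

Extent of reaction ξ = 0.267 × 14.7 = 3.9249 mol/s
Reaction term: ξ·ΔH°_rxn = 3.9249 × 15.9 = 62.406 kJ/s
Sensible, feed 192→25 °C: -385.42 kJ/s
Outlet flows (mol/s): A 10.775, B 3.9249
Sensible, products 25→96.3 °C: 162.31 kJ/s
Q = ΔH = -160.7 kJ/s = -160.7 kW
Heat removed = 578520 kJ/h

Q_out = 579000 kJ/h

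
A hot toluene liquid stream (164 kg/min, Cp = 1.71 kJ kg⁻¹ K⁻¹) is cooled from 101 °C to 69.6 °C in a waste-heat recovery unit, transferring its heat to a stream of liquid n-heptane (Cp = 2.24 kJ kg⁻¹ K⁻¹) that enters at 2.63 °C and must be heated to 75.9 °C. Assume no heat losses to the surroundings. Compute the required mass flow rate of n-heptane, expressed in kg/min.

Heat released by hot stream: Q = 164 × 1.71 × (101 − 69.6) = 8805.8 kJ/min
Energy balance on cold side (adiabatic exchanger): Q = ṁ_c·Cp_c·(T_c,out − T_c,in)
ṁ_c = 8805.8 / [2.24 × (75.9 − 2.63)] = 53.653 kg/min

ṁ_c = 53.7 kg/min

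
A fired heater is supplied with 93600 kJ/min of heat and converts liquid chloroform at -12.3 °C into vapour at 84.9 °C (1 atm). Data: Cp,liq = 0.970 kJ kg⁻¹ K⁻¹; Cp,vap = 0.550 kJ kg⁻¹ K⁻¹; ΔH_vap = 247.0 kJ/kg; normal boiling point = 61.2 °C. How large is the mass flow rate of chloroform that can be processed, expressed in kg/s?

Δh = 0.970×(61.2−-12.3) + 247.0 + 0.550×(84.9−61.2) = 331.33 kJ/kg
Q = 93600 kJ/min = 1560 kJ/s = 1560 kJ/s
ṁ = Q/Δh = 1560 / 331.33 = 4.7083 kg/s

ṁ = 4.71 kg/s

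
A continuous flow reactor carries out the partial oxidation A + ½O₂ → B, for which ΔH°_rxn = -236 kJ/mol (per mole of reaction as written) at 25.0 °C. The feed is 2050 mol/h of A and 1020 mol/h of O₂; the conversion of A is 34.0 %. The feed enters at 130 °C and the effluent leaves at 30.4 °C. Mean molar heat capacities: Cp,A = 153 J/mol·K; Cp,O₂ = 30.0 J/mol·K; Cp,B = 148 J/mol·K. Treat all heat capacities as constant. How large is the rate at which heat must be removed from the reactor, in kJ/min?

Q_out = 3310 kJ/min

Extent of reaction ξ = 0.340 × 2050 = 697 mol/h
Reaction term: ξ·ΔH°_rxn = 697 × -236 = -164490 kJ/h
Sensible, feed 130→25 °C: -36146 kJ/h
Outlet flows (mol/h): A 1353, O₂ 671.5, B 697
Sensible, products 25→30.4 °C: 1783.7 kJ/h
Q = ΔH = -198850 kJ/h = -55.237 kW
Heat removed = 3314.2 kJ/min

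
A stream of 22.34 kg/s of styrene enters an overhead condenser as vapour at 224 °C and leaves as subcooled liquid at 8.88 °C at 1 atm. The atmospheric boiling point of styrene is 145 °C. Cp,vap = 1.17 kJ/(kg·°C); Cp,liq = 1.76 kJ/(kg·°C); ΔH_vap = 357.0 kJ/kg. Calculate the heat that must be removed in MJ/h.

vapour 224→145 °C: -92.43 kJ/kg
condensation at 145 °C: -357 kJ/kg
liquid 145→8.88 °C: -239.57 kJ/kg
Δh = -92.43 + -357 + -239.57 = -689 kJ/kg
Q = ṁ·Δh = 22.34 kg/s × -689 kJ/kg = -15392 kJ/s
|Q| = 15392 kW = 55412 MJ/h

Q_c = 55400 MJ/h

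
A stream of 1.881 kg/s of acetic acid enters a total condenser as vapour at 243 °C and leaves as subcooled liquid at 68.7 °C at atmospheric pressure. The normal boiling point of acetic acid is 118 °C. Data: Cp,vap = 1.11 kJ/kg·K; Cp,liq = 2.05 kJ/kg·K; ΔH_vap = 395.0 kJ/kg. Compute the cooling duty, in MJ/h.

vapour 243→118 °C: -138.75 kJ/kg
condensation at 118 °C: -395 kJ/kg
liquid 118→68.7 °C: -101.06 kJ/kg
Δh = -138.75 + -395 + -101.06 = -634.81 kJ/kg
Q = ṁ·Δh = 1.881 kg/s × -634.81 kJ/kg = -1194.1 kJ/s
|Q| = 1194.1 kW = 4298.7 MJ/h

Q_c = 4300 MJ/h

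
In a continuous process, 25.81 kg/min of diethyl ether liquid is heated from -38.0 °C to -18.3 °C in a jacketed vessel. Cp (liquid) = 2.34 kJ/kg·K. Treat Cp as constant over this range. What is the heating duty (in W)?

Q = ṁ·Cp·ΔT = 25.81 × 2.34 × (-18.3 − -38.0) = 1189.8 kJ/min
Converting: 1189.8 / 60 s = 19.83 kW
Heating duty = 19830 W

Q = 19800 W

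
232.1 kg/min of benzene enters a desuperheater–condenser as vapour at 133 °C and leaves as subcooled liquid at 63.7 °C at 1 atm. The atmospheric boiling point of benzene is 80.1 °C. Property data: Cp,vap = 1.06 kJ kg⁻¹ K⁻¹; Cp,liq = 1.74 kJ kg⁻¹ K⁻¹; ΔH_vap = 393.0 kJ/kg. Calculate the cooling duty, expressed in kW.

Q_c = 1850 kW

vapour 133→80.1 °C: -56.074 kJ/kg
condensation at 80.1 °C: -393 kJ/kg
liquid 80.1→63.7 °C: -28.536 kJ/kg
Δh = -56.074 + -393 + -28.536 = -477.61 kJ/kg
Q = ṁ·Δh = 232.1 kg/min × -477.61 kJ/kg = -110850 kJ/min
|Q| = 1847.6 kW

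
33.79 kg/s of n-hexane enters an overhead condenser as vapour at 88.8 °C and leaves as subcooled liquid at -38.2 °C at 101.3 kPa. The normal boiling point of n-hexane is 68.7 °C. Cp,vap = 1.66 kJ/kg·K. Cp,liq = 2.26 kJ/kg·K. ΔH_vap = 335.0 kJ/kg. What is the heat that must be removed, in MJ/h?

vapour 88.8→68.7 °C: -33.366 kJ/kg
condensation at 68.7 °C: -335 kJ/kg
liquid 68.7→-38.2 °C: -241.59 kJ/kg
Δh = -33.366 + -335 + -241.59 = -609.96 kJ/kg
Q = ṁ·Δh = 33.79 kg/s × -609.96 kJ/kg = -20611 kJ/s
|Q| = 20611 kW = 74198 MJ/h

Q_c = 74200 MJ/h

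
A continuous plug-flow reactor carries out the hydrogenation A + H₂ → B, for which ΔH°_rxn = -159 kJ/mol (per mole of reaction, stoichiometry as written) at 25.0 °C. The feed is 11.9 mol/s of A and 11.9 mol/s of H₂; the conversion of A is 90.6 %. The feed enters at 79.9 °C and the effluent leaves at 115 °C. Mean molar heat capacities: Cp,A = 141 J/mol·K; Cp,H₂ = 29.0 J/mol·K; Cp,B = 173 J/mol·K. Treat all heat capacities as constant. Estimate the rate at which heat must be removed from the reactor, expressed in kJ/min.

Q_out = 98400 kJ/min

Extent of reaction ξ = 0.906 × 11.9 = 10.781 mol/s
Reaction term: ξ·ΔH°_rxn = 10.781 × -159 = -1714.2 kJ/s
Sensible, feed 79.9→25 °C: -111.06 kJ/s
Outlet flows (mol/s): A 1.1186, H₂ 1.1186, B 10.781
Sensible, products 25→115 °C: 184.98 kJ/s
Q = ΔH = -1640.3 kJ/s = -1640.3 kW
Heat removed = 98419 kJ/min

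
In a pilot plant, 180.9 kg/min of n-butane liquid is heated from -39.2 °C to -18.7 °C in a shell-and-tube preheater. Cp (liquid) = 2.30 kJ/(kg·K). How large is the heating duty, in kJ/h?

Q = 512000 kJ/h

Q = ṁ·Cp·ΔT = 180.9 × 2.30 × (-18.7 − -39.2) = 8529.4 kJ/min
Converting: 8529.4 / 60 s = 142.16 kW
Heating duty = 511770 kJ/h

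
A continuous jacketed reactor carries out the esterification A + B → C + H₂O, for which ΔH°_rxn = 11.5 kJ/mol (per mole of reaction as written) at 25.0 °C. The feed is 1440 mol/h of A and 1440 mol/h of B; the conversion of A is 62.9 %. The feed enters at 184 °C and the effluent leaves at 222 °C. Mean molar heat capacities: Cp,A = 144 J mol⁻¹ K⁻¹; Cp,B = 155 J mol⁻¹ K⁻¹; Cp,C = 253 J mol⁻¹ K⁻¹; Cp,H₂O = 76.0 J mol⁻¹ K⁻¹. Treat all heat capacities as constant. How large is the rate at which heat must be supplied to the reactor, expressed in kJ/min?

Extent of reaction ξ = 0.629 × 1440 = 905.76 mol/h
Reaction term: ξ·ΔH°_rxn = 905.76 × 11.5 = 10416 kJ/h
Sensible, feed 184→25 °C: -68459 kJ/h
Outlet flows (mol/h): A 534.24, B 534.24, C 905.76, H₂O 905.76
Sensible, products 25→222 °C: 90173 kJ/h
Q = ΔH = 32131 kJ/h = 8.9252 kW
Heat supplied = 535.51 kJ/min

Q_in = 536 kJ/min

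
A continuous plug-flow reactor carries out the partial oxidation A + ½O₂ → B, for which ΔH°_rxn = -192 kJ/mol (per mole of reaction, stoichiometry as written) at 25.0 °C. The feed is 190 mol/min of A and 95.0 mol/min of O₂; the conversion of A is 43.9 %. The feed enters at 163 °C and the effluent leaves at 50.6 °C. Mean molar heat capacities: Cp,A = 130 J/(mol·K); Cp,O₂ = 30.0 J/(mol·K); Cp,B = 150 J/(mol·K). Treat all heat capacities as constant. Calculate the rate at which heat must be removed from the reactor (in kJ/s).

Extent of reaction ξ = 0.439 × 190 = 83.41 mol/min
Reaction term: ξ·ΔH°_rxn = 83.41 × -192 = -16015 kJ/min
Sensible, feed 163→25 °C: -3801.9 kJ/min
Outlet flows (mol/min): A 106.59, O₂ 53.295, B 83.41
Sensible, products 25→50.6 °C: 715.96 kJ/min
Q = ΔH = -19101 kJ/min = -318.34 kW
Heat removed = 318.34 kJ/s

Q_out = 318 kJ/s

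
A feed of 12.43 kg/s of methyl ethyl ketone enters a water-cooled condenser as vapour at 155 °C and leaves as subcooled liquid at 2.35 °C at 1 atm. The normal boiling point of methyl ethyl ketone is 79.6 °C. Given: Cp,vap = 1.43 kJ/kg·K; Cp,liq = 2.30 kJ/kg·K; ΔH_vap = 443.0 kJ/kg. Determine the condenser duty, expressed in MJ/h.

vapour 155→79.6 °C: -107.82 kJ/kg
condensation at 79.6 °C: -443 kJ/kg
liquid 79.6→2.35 °C: -177.67 kJ/kg
Δh = -107.82 + -443 + -177.67 = -728.5 kJ/kg
Q = ṁ·Δh = 12.43 kg/s × -728.5 kJ/kg = -9055.2 kJ/s
|Q| = 9055.2 kW = 32599 MJ/h

Q_c = 32600 MJ/h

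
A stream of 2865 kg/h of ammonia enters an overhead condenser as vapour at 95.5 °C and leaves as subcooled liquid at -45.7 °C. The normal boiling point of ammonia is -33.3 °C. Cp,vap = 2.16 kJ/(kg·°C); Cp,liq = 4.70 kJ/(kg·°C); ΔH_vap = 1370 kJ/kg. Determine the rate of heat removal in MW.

Q_c = 1.36 MW

vapour 95.5→-33.3 °C: -278.21 kJ/kg
condensation at -33.3 °C: -1370 kJ/kg
liquid -33.3→-45.7 °C: -58.28 kJ/kg
Δh = -278.21 + -1370 + -58.28 = -1706.5 kJ/kg
Q = ṁ·Δh = 2865 kg/h × -1706.5 kJ/kg = -4.8891e+06 kJ/h
|Q| = 1358.1 kW = 1.3581 MW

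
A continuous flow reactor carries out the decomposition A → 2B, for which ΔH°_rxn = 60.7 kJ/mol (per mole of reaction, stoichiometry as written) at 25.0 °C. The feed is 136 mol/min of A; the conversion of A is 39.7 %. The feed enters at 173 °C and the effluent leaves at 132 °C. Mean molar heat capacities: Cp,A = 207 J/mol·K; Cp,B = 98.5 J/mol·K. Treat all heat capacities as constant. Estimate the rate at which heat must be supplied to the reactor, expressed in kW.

Extent of reaction ξ = 0.397 × 136 = 53.992 mol/min
Reaction term: ξ·ΔH°_rxn = 53.992 × 60.7 = 3277.3 kJ/min
Sensible, feed 173→25 °C: -4166.5 kJ/min
Outlet flows (mol/min): A 82.008, B 107.98
Sensible, products 25→132 °C: 2954.5 kJ/min
Q = ΔH = 2065.3 kJ/min = 34.422 kW
Heat supplied = 34.422 kW

Q_in = 34.4 kW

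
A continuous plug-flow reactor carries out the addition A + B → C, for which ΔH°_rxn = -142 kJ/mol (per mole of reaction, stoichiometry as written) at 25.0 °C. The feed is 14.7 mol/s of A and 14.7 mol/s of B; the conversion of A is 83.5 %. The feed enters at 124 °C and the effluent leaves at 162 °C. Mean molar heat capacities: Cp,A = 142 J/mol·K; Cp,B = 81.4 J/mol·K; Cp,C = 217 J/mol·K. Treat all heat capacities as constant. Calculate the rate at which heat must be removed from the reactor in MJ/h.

Extent of reaction ξ = 0.835 × 14.7 = 12.274 mol/s
Reaction term: ξ·ΔH°_rxn = 12.274 × -142 = -1743 kJ/s
Sensible, feed 124→25 °C: -325.11 kJ/s
Outlet flows (mol/s): A 2.4255, B 2.4255, C 12.274
Sensible, products 25→162 °C: 439.14 kJ/s
Q = ΔH = -1629 kJ/s = -1629 kW
Heat removed = 5864.2 MJ/h

Q_out = 5860 MJ/h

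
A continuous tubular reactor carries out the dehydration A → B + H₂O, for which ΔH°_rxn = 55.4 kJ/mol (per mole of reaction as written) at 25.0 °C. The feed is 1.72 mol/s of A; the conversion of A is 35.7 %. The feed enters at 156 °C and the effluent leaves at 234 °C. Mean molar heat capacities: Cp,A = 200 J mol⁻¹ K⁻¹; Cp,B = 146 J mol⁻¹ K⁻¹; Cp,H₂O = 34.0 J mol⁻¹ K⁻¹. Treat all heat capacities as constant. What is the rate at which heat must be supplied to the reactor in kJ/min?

Q_in = 3500 kJ/min

Extent of reaction ξ = 0.357 × 1.72 = 0.61404 mol/s
Reaction term: ξ·ΔH°_rxn = 0.61404 × 55.4 = 34.018 kJ/s
Sensible, feed 156→25 °C: -45.064 kJ/s
Outlet flows (mol/s): A 1.106, B 0.61404, H₂O 0.61404
Sensible, products 25→234 °C: 69.329 kJ/s
Q = ΔH = 58.283 kJ/s = 58.283 kW
Heat supplied = 3497 kJ/min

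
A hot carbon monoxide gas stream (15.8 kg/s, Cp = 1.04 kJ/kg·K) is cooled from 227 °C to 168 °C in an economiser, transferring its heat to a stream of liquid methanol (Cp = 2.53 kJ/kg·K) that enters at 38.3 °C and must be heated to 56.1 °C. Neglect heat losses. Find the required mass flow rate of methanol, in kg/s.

ṁ_c = 21.5 kg/s

Heat released by hot stream: Q = 15.8 × 1.04 × (227 − 168) = 969.49 kJ/s
Energy balance on cold side (adiabatic exchanger): Q = ṁ_c·Cp_c·(T_c,out − T_c,in)
ṁ_c = 969.49 / [2.53 × (56.1 − 38.3)] = 21.528 kg/s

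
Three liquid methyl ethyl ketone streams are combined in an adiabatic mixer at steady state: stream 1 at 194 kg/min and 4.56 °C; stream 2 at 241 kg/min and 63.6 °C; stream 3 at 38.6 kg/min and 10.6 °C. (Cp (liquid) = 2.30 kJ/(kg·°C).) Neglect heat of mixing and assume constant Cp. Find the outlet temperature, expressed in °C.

T_out = 35.1 °C

No heat crosses the boundary, so H_out = H_in.
T_out = Σ ṁᵢCp,ᵢTᵢ / Σ ṁᵢCp,ᵢ
      = 38229 / 1089.3 = 35.096 °C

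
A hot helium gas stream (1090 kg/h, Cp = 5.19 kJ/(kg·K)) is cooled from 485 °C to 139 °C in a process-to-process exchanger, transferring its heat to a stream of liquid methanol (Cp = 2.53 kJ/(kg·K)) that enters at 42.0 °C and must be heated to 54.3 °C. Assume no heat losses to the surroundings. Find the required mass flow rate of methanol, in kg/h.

ṁ_c = 62900 kg/h

Heat released by hot stream: Q = 1090 × 5.19 × (485 − 139) = 1.9574e+06 kJ/h
Energy balance on cold side (adiabatic exchanger): Q = ṁ_c·Cp_c·(T_c,out − T_c,in)
ṁ_c = 1.9574e+06 / [2.53 × (54.3 − 42.0)] = 62899 kg/h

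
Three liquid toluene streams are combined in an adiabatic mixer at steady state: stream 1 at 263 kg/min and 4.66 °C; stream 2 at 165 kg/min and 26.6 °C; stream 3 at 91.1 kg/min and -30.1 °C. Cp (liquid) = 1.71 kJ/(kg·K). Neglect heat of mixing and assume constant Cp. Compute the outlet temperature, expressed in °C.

T_out = 5.53 °C

Adiabatic, steady state ⇒ Σ ṁᵢCp,ᵢ(T_out − Tᵢ) = 0
T_out = Σ ṁᵢCp,ᵢTᵢ / Σ ṁᵢCp,ᵢ
      = 4911.9 / 887.66 = 5.5336 °C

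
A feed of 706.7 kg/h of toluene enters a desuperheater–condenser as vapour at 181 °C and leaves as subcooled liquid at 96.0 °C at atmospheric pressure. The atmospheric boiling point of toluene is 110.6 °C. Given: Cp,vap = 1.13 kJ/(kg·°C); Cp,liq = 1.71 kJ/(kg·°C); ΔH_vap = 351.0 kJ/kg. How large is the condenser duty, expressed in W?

vapour 181→110.6 °C: -79.552 kJ/kg
condensation at 110.6 °C: -351 kJ/kg
liquid 110.6→96.0 °C: -24.966 kJ/kg
Δh = -79.552 + -351 + -24.966 = -455.52 kJ/kg
Q = ṁ·Δh = 706.7 kg/h × -455.52 kJ/kg = -321910 kJ/h
|Q| = 89.421 kW = 89421 W

Q_c = 89400 W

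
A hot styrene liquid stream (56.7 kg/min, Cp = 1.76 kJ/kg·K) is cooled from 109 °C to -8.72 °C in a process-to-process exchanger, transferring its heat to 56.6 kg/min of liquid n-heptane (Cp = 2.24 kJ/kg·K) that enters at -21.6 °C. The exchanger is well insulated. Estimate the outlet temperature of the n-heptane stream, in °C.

T_c,out = 71.1 °C

Heat released by hot stream: Q = 56.7 × 1.76 × (109 − -8.72) = 11748 kJ/min
Energy balance on cold side (adiabatic exchanger): Q = ṁ_c·Cp_c·(T_c,out − T_c,in)
T_c,out = -21.6 + 11748/(56.6 × 2.24) = 71.058 °C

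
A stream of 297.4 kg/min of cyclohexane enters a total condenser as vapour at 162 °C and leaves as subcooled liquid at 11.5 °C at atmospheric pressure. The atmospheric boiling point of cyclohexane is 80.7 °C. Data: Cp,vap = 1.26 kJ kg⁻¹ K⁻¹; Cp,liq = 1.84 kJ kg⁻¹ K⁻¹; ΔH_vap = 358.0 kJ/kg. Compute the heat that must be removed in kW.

vapour 162→80.7 °C: -102.44 kJ/kg
condensation at 80.7 °C: -358 kJ/kg
liquid 80.7→11.5 °C: -127.33 kJ/kg
Δh = -102.44 + -358 + -127.33 = -587.77 kJ/kg
Q = ṁ·Δh = 297.4 kg/min × -587.77 kJ/kg = -174800 kJ/min
|Q| = 2913.4 kW

Q_c = 2910 kW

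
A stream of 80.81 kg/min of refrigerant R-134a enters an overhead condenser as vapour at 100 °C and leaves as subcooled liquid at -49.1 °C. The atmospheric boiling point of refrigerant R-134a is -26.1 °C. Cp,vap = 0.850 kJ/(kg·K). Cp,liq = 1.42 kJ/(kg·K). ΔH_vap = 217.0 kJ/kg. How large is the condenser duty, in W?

vapour 100→-26.1 °C: -107.18 kJ/kg
condensation at -26.1 °C: -217 kJ/kg
liquid -26.1→-49.1 °C: -32.66 kJ/kg
Δh = -107.18 + -217 + -32.66 = -356.84 kJ/kg
Q = ṁ·Δh = 80.81 kg/min × -356.84 kJ/kg = -28837 kJ/min
|Q| = 480.61 kW = 480610 W

Q_c = 481000 W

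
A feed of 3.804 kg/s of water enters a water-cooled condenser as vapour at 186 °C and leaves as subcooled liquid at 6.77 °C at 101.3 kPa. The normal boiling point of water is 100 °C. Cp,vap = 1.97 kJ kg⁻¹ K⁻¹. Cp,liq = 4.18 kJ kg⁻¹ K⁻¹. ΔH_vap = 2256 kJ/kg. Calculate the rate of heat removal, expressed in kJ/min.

vapour 186→100 °C: -169.42 kJ/kg
condensation at 100 °C: -2256 kJ/kg
liquid 100→6.77 °C: -389.7 kJ/kg
Δh = -169.42 + -2256 + -389.7 = -2815.1 kJ/kg
Q = ṁ·Δh = 3.804 kg/s × -2815.1 kJ/kg = -10709 kJ/s
|Q| = 10709 kW = 642520 kJ/min

Q_c = 643000 kJ/min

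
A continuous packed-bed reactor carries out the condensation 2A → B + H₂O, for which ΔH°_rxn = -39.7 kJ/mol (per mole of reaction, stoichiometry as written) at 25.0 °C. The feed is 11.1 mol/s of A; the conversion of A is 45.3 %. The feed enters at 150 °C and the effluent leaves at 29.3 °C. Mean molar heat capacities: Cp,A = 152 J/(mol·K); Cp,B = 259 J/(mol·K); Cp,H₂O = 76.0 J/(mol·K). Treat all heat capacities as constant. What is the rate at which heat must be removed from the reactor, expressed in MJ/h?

Q_out = 1090 MJ/h

Extent of reaction ξ = 0.453 × 11.1 / 2 = 2.5141 mol/s
Reaction term: ξ·ΔH°_rxn = 2.5141 × -39.7 = -99.812 kJ/s
Sensible, feed 150→25 °C: -210.9 kJ/s
Outlet flows (mol/s): A 6.0717, B 2.5141, H₂O 2.5141
Sensible, products 25→29.3 °C: 7.5901 kJ/s
Q = ΔH = -303.12 kJ/s = -303.12 kW
Heat removed = 1091.2 MJ/h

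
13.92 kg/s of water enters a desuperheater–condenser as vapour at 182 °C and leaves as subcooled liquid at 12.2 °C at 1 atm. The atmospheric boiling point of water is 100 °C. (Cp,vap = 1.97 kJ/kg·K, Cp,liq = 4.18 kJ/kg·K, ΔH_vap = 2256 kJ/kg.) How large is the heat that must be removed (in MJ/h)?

Q_c = 140000 MJ/h

vapour 182→100 °C: -161.54 kJ/kg
condensation at 100 °C: -2256 kJ/kg
liquid 100→12.2 °C: -367 kJ/kg
Δh = -161.54 + -2256 + -367 = -2784.5 kJ/kg
Q = ṁ·Δh = 13.92 kg/s × -2784.5 kJ/kg = -38761 kJ/s
|Q| = 38761 kW = 139540 MJ/h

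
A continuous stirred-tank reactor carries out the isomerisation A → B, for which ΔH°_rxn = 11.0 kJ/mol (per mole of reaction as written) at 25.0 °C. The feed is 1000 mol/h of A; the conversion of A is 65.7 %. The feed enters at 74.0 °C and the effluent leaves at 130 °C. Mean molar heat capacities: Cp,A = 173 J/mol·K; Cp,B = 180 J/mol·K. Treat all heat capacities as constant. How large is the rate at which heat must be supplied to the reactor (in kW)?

Extent of reaction ξ = 0.657 × 1000 = 657 mol/h
Reaction term: ξ·ΔH°_rxn = 657 × 11.0 = 7227 kJ/h
Sensible, feed 74.0→25 °C: -8477 kJ/h
Outlet flows (mol/h): A 343, B 657
Sensible, products 25→130 °C: 18648 kJ/h
Q = ΔH = 17398 kJ/h = 4.8327 kW
Heat supplied = 4.8327 kW

Q_in = 4.83 kW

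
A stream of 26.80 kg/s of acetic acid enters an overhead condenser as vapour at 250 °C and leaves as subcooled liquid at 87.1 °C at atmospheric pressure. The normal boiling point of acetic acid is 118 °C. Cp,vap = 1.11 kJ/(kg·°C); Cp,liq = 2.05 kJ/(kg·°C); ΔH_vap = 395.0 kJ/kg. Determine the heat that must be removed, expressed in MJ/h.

Q_c = 58400 MJ/h

vapour 250→118 °C: -146.52 kJ/kg
condensation at 118 °C: -395 kJ/kg
liquid 118→87.1 °C: -63.345 kJ/kg
Δh = -146.52 + -395 + -63.345 = -604.87 kJ/kg
Q = ṁ·Δh = 26.80 kg/s × -604.87 kJ/kg = -16210 kJ/s
|Q| = 16210 kW = 58357 MJ/h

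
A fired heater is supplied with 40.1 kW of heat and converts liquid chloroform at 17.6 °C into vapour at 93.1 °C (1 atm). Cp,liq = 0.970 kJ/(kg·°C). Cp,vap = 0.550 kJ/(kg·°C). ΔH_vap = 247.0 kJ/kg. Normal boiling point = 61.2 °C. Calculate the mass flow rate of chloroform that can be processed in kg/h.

Δh = 0.970×(61.2−17.6) + 247.0 + 0.550×(93.1−61.2) = 306.84 kJ/kg
Q = 40.1 kW = 40.1 kJ/s = 144360 kJ/h
ṁ = Q/Δh = 144360 / 306.84 = 470.48 kg/h

ṁ = 470 kg/h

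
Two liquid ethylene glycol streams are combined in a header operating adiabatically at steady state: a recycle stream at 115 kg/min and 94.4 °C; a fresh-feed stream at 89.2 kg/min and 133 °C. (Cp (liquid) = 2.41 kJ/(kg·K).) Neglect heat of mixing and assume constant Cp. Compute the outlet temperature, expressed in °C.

T_out = 111 °C

Adiabatic, steady state ⇒ Σ ṁᵢCp,ᵢ(T_out − Tᵢ) = 0
T_out = Σ ṁᵢCp,ᵢTᵢ / Σ ṁᵢCp,ᵢ
      = 54754 / 492.12 = 111.26 °C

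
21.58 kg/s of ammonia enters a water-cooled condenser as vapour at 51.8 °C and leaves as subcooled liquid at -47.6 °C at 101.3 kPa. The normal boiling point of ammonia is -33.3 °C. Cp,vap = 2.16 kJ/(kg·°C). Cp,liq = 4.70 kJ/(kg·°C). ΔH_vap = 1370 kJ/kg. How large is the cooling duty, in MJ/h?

Q_c = 126000 MJ/h

vapour 51.8→-33.3 °C: -183.82 kJ/kg
condensation at -33.3 °C: -1370 kJ/kg
liquid -33.3→-47.6 °C: -67.21 kJ/kg
Δh = -183.82 + -1370 + -67.21 = -1621 kJ/kg
Q = ṁ·Δh = 21.58 kg/s × -1621 kJ/kg = -34982 kJ/s
|Q| = 34982 kW = 125930 MJ/h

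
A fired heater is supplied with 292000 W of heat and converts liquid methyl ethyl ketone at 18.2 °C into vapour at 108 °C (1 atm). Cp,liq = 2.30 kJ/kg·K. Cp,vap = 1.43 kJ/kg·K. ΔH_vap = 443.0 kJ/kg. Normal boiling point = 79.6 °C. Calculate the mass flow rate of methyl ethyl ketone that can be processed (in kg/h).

Δh = 2.30×(79.6−18.2) + 443.0 + 1.43×(108−79.6) = 624.83 kJ/kg
Q = 292000 W = 292 kJ/s = 1.0512e+06 kJ/h
ṁ = Q/Δh = 1.0512e+06 / 624.83 = 1682.4 kg/h

ṁ = 1680 kg/h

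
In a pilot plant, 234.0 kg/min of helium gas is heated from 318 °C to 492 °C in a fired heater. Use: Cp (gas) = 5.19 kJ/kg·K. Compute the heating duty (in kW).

Q = 3520 kW

Q = ṁ·Cp·ΔT = 234.0 × 5.19 × (492 − 318) = 211320 kJ/min
Converting: 211320 / 60 s = 3521.9 kW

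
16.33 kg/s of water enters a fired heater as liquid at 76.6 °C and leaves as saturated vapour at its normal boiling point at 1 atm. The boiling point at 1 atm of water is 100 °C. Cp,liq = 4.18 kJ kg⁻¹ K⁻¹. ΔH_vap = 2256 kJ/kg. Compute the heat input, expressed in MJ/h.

liquid 76.6→100 °C: 97.812 kJ/kg
vaporisation at 100 °C: 2256 kJ/kg
Δh = 97.812 + 2256 = 2353.8 kJ/kg
Q = ṁ·Δh = 16.33 kg/s × 2353.8 kJ/kg = 38438 kJ/s
|Q| = 38438 kW = 138380 MJ/h

Q = 138000 MJ/h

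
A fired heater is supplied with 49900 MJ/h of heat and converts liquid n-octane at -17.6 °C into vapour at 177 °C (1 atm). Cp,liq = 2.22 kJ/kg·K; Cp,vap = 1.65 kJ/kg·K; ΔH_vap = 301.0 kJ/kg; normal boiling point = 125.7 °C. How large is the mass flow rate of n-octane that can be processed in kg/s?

ṁ = 19.7 kg/s

Δh = 2.22×(125.7−-17.6) + 301.0 + 1.65×(177−125.7) = 703.77 kJ/kg
Q = 49900 MJ/h = 13861 kJ/s = 13861 kJ/s
ṁ = Q/Δh = 13861 / 703.77 = 19.695 kg/s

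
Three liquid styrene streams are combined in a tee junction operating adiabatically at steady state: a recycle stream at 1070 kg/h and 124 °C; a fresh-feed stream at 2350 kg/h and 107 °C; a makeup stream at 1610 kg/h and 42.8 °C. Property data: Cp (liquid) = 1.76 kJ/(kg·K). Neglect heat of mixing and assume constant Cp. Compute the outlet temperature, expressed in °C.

T_out = 90.1 °C

Adiabatic, steady state ⇒ Σ ṁᵢCp,ᵢ(T_out − Tᵢ) = 0
Σ ṁᵢCp,ᵢTᵢ = 1070×1.76×124 + 2350×1.76×107 + 1610×1.76×42.8 = 797350
Σ ṁᵢCp,ᵢ = 1070×1.76 + 2350×1.76 + 1610×1.76 = 8852.8
T_out = 797350 / 8852.8 = 90.067 °C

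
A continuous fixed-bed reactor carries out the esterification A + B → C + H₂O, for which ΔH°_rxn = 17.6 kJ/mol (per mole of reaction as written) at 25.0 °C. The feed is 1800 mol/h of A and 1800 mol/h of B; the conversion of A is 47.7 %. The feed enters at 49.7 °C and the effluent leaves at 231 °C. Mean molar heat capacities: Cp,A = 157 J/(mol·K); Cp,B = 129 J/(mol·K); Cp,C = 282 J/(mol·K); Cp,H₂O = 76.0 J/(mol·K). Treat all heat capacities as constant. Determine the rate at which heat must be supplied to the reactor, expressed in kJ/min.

Q_in = 2020 kJ/min

Extent of reaction ξ = 0.477 × 1800 = 858.6 mol/h
Reaction term: ξ·ΔH°_rxn = 858.6 × 17.6 = 15111 kJ/h
Sensible, feed 49.7→25 °C: -12716 kJ/h
Outlet flows (mol/h): A 941.4, B 941.4, C 858.6, H₂O 858.6
Sensible, products 25→231 °C: 118780 kJ/h
Q = ΔH = 121180 kJ/h = 33.661 kW
Heat supplied = 2019.7 kJ/min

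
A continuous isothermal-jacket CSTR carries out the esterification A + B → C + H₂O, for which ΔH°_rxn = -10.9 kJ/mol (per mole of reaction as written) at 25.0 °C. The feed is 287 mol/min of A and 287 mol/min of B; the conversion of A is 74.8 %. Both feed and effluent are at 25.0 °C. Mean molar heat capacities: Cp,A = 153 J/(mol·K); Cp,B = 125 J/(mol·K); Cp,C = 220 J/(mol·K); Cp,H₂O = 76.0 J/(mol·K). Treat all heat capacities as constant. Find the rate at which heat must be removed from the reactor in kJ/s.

Extent of reaction ξ = 0.748 × 287 = 214.68 mol/min
Reaction term: ξ·ΔH°_rxn = 214.68 × -10.9 = -2340 kJ/min
Q = ΔH = -2340 kJ/min = -38.999 kW
Heat removed = 38.999 kJ/s

Q_out = 39.0 kJ/s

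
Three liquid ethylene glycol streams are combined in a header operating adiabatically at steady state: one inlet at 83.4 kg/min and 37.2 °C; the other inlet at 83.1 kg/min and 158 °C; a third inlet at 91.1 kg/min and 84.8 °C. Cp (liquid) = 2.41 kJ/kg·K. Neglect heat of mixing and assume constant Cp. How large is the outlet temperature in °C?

T_out = 93.0 °C

No heat crosses the boundary, so H_out = H_in.
Σ ṁᵢCp,ᵢTᵢ = 83.4×2.41×37.2 + 83.1×2.41×158 + 91.1×2.41×84.8 = 57738
Σ ṁᵢCp,ᵢ = 83.4×2.41 + 83.1×2.41 + 91.1×2.41 = 620.82
T_out = 57738 / 620.82 = 93.003 °C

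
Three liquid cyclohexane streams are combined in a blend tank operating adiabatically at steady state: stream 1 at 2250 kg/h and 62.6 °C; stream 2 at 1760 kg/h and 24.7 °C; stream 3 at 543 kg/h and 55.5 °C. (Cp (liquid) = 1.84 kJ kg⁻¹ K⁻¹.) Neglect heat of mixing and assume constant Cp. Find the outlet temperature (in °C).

T_out = 47.1 °C

Adiabatic, steady state ⇒ Σ ṁᵢCp,ᵢ(T_out − Tᵢ) = 0
T_out = Σ ṁᵢCp,ᵢTᵢ / Σ ṁᵢCp,ᵢ
      = 394600 / 8377.5 = 47.103 °C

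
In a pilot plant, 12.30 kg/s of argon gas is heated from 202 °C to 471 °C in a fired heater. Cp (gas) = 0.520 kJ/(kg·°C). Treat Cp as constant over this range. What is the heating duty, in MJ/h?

Q = 6190 MJ/h

Q = ṁ·Cp·ΔT = 12.30 × 0.520 × (471 − 202) = 1720.5 kJ/s
Heating duty = 6193.9 MJ/h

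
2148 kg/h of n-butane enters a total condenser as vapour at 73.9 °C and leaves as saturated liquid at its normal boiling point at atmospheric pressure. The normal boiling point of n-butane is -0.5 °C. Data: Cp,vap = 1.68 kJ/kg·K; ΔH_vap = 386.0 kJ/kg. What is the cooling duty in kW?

vapour 73.9→-0.5 °C: -124.99 kJ/kg
condensation at -0.5 °C: -386 kJ/kg
Δh = -124.99 + -386 = -510.99 kJ/kg
Q = ṁ·Δh = 2148 kg/h × -510.99 kJ/kg = -1.0976e+06 kJ/h
|Q| = 304.89 kW

Q_c = 305 kW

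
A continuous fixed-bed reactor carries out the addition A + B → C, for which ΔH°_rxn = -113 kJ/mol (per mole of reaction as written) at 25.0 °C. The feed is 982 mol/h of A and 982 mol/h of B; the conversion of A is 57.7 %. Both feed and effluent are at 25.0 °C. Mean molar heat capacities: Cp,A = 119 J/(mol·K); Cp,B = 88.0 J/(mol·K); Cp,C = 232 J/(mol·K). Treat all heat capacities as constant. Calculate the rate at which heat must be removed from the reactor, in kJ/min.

Q_out = 1070 kJ/min

Extent of reaction ξ = 0.577 × 982 = 566.61 mol/h
Reaction term: ξ·ΔH°_rxn = 566.61 × -113 = -64027 kJ/h
Q = ΔH = -64027 kJ/h = -17.785 kW
Heat removed = 1067.1 kJ/min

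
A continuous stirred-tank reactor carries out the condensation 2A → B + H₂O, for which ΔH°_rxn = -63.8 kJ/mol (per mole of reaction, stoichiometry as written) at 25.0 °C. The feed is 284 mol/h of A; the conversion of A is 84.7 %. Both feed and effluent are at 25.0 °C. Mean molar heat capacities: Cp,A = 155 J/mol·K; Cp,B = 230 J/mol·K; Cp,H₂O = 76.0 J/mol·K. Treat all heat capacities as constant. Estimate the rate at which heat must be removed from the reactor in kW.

Q_out = 2.13 kW

Extent of reaction ξ = 0.847 × 284 / 2 = 120.27 mol/h
Reaction term: ξ·ΔH°_rxn = 120.27 × -63.8 = -7673.5 kJ/h
Q = ΔH = -7673.5 kJ/h = -2.1315 kW
Heat removed = 2.1315 kW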